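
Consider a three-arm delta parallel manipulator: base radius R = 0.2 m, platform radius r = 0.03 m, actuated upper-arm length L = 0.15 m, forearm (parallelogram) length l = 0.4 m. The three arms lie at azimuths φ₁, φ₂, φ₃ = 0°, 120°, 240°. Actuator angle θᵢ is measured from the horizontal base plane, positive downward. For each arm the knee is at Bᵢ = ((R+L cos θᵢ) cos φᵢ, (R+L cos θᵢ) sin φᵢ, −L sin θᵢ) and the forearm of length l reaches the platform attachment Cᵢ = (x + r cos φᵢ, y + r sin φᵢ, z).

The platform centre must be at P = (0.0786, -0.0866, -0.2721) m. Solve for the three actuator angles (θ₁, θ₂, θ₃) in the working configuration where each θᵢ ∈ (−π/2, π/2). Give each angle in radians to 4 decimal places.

θ₁ = -0.2617, θ₂ = 0.9602, θ₃ = 0.0873

rotate P by −φ1: (0.0786, -0.0866, -0.2721)
  A=0.0914, B=-0.2721, C=(l²−L²−A²−y'²−z²)/(2L)=0.1587
  γ=atan2(-0.2721,0.0914)=-1.2467;  ψ=arccos(0.5529)=0.9850;  θ1=γ+ψ≈-0.2617
arm 2 (φ=120.0°): x'=-0.1143, y'=-0.0248
  A=0.2843, B=-0.2721, C=(l²−L²−A²−y'²−z²)/(2L)=-0.0599
  γ=atan2(-0.2721,0.2843)=-0.7635;  ψ=arccos(-0.1523)=1.7237;  θ2=γ+ψ≈0.9602
arm 3 (φ=240.0°): x'=0.0357, y'=0.1114
  A cos θ + B sin θ = C:  0.1343·cos θ + -0.2721·sin θ = 0.1101
  √(A²+B²)=0.3034;  θ3 = -1.1123+1.1996 ≈ 0.0873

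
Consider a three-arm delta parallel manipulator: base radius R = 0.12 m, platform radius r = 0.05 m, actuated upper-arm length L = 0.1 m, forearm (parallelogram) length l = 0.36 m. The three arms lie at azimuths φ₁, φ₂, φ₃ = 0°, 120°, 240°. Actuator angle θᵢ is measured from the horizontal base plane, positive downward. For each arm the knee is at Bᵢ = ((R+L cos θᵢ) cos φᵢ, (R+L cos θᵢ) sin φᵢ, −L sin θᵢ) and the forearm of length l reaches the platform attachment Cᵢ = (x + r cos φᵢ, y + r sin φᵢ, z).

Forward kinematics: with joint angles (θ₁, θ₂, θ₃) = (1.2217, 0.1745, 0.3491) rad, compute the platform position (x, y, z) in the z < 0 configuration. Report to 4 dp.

(-0.1498, 0.0203, -0.3483)

arm 1 at φ=0.0°: (R−r)+L cos θ1 = 0.1042;  S1 = (0.1042, 0.0000, -0.0940)
S2 = (0.1685·cos120.0°, 0.1685·sin120.0°, -0.0174) = (-0.0842, 0.1459, -0.0174)
φ3=240.0°: virtual centre (-0.0820, -0.1420, -0.0342), radius l
|S₂|²−|S₁|² = 0.0090;  |S₃|²−|S₁|² = 0.0084
plane₁₂: -0.3769x+0.2918y+0.1532z = 0.0090
det = 0.2157;  x = -0.0232+0.3634z,  y = 0.0009+-0.0557z
into |P−S₁|² = l²: 1.1352z² + 0.0953z + -0.1045 = 0;  Δ = 0.4838;  z = -0.3483 or 0.2644 → z<0 root = -0.3483
x = -0.1498, y = 0.0203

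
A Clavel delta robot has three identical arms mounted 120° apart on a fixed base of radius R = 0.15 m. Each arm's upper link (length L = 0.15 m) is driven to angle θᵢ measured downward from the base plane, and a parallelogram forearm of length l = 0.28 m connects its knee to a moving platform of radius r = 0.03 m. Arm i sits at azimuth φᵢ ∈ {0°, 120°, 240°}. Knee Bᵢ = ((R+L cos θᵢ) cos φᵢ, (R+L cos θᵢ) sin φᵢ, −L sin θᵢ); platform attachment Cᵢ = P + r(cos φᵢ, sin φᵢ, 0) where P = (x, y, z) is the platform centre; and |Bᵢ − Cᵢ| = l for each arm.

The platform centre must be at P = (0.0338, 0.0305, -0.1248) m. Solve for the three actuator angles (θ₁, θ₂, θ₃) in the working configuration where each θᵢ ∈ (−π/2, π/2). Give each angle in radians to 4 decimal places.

arm 1 (φ=0.0°): x'=0.0338, y'=0.0305
  A=0.0862, B=-0.1248, C=(l²−L²−A²−y'²−z²)/(2L)=0.1065
  γ=atan2(-0.1248,0.0862)=-0.9663;  ψ=arccos(0.7025)=0.7919;  θ1=γ+ψ≈-0.1744
rotate P by −φ2: (0.0095, -0.0445, -0.1248)
  A=0.1105, B=-0.1248, C=(l²−L²−A²−y'²−z²)/(2L)=0.0871
  √(A²+B²)=0.1667;  θ2 = -0.8462+1.0208 ≈ 0.1747
φ3=240.0° → target in arm frame (-0.0433, 0.0140)
  A cos θ + B sin θ = C:  0.1633·cos θ + -0.1248·sin θ = 0.0449
  √(A²+B²)=0.2055;  θ3 = -0.6525+1.3508 ≈ 0.6983

θ₁ = -0.1744, θ₂ = 0.1747, θ₃ = 0.6983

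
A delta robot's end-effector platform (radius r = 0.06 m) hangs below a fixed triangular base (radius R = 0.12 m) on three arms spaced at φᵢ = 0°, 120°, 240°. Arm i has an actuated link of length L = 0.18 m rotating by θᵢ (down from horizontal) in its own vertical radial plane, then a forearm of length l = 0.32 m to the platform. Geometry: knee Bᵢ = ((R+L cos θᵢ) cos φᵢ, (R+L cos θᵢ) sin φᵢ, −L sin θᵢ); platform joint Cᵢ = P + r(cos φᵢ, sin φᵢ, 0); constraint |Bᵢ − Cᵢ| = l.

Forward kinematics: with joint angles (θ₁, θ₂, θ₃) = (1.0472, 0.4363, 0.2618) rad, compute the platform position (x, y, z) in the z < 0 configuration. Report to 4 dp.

(-0.1288, -0.0231, -0.3113)

φ1=0.0°: virtual centre (0.1500, 0.0000, -0.1559), radius l
arm 2 at φ=120.0°: (R−r)+L cos θ2 = 0.2231;  S2 = (-0.1116, 0.1932, -0.0761)
S3 = (0.2339·cos240.0°, 0.2339·sin240.0°, -0.0466) = (-0.1169, -0.2025, -0.0466)
subtract pairs → two planes through P
linear system: -0.5231x+0.3865y = 0.0088−0.1596z; -0.5339x+-0.4051y = 0.0101−0.2186z
det = 0.4182;  x = -0.0178+0.3566z,  y = -0.0014+0.0696z
quadratic in z: (1.1320)z²+(0.1919)z+(-0.0499)=0, √Δ=0.5128 → z ∈ {-0.3113, 0.1417}; z = -0.3113 (taking z<0)
x = -0.1288, y = -0.0231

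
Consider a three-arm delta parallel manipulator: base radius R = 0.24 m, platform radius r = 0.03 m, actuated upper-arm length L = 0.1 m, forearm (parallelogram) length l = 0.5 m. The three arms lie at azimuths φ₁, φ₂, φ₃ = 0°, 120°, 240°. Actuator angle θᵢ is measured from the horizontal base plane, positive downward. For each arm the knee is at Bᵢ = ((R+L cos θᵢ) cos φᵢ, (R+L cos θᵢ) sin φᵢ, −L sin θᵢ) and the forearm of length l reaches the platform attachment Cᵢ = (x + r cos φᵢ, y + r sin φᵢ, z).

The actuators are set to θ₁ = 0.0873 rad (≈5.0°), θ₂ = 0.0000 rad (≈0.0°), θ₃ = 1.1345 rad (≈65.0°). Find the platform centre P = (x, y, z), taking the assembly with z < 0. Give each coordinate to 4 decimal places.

(0.0538, 0.1071, -0.4247)

arm 1 at φ=0.0°: (R−r)+L cos θ1 = 0.3096;  S1 = (0.3096, 0.0000, -0.0087)
φ2=120.0°: virtual centre (-0.1550, 0.2685, 0.0000), radius l
φ3=240.0°: virtual centre (-0.1261, -0.2185, -0.0906), radius l
subtract pairs → two planes through P
plane₁₂: -0.9292x+0.5369y+0.0174z = 0.0002
Cramer: x(z) = 0.0147-0.0919z;  y(z) = 0.0258-0.1916z
into |P−S₁|² = l²: 1.0452z² + 0.0618z + -0.1623 = 0;  Δ = 0.6823;  z = -0.4247 or 0.3656 → z<0 root = -0.4247
x = 0.0538, y = 0.1071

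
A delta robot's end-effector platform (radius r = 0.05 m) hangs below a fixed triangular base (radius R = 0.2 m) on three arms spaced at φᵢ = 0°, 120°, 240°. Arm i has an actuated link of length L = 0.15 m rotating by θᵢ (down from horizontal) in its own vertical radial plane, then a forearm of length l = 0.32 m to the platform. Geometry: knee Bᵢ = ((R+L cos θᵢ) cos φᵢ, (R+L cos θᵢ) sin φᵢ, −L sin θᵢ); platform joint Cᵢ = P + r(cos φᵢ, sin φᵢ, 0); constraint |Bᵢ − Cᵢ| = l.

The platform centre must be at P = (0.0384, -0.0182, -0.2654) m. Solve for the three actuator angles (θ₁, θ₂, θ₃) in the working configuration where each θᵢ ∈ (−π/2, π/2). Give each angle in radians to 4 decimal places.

θ₁ = 0.4365, θ₂ = 0.8727, θ₃ = 0.6977

φ1=0.0° → target in arm frame (0.0384, -0.0182)
  A cos θ + B sin θ = C:  0.1116·cos θ + -0.2654·sin θ = -0.0111
  θ1 = atan2(B,A) + arccos(C/0.2879) = 0.4365
rotate P by −φ2: (-0.0350, -0.0242, -0.2654)
  A=0.1850, B=-0.2654, C=(l²−L²−A²−y'²−z²)/(2L)=-0.0844
  γ=atan2(-0.2654,0.1850)=-0.9621;  ψ=arccos(-0.2610)=1.8349;  θ2=γ+ψ≈0.8727
arm 3 (φ=240.0°): x'=-0.0034, y'=0.0424
  e−x'=0.1534;  (l²−L²−(e−x')²−y'²−z²)/2L = -0.0529
  √(A²+B²)=0.3066;  θ3 = -1.0466+1.7443 ≈ 0.6977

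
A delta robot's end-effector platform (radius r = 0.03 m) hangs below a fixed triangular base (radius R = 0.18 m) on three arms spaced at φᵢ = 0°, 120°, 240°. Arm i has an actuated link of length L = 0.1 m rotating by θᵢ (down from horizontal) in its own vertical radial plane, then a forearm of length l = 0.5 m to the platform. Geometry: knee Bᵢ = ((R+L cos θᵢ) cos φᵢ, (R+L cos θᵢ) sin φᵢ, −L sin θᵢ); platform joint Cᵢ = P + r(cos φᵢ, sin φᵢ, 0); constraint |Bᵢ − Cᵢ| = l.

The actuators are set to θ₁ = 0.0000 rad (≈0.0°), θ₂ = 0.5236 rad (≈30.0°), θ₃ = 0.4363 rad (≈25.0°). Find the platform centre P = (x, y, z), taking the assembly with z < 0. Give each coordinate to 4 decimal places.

(0.0626, -0.0104, -0.4634)

centre 1 = (0.2500·cos0.0°, 0.2500·sin0.0°, 0.0000) = (0.2500, 0.0000, 0.0000)
arm 2 at φ=120.0°: e+L cos θ2 = 0.2366;  centre 2 = (-0.1183, 0.2049, -0.0500)
centre 3 = (0.2406·cos240.0°, 0.2406·sin240.0°, -0.0423) = (-0.1203, -0.2084, -0.0423)
subtract pairs → two planes through P
linear system: -0.7366x+0.4098y = -0.0040−-0.1000z; -0.7406x+-0.4168y = -0.0028−-0.0845z
det = 0.6105;  x = 0.0046+-0.1250z,  y = -0.0015+0.0193z
sphere 1 gives Az²+Bz+C=0 with A=1.0160, B=0.0613, C=-0.1898;  B²−4AC=0.7751;  roots -0.4634, 0.4031;  negative root z = -0.4634
x = 0.0626, y = -0.0104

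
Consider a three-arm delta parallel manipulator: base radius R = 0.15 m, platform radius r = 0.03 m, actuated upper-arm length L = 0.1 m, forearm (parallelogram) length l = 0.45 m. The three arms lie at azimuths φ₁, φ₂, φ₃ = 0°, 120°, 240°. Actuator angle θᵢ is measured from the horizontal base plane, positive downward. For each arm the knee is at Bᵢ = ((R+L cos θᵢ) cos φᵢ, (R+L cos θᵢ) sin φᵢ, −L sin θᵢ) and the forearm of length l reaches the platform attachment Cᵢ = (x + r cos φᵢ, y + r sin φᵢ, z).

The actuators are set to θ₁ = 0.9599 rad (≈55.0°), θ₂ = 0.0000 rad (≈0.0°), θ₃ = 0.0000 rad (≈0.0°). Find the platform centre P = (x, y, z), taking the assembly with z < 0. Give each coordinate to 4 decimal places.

(-0.1338, 0.0000, -0.4070)

centre 1 = (0.1774·cos0.0°, 0.1774·sin0.0°, -0.0819) = (0.1774, 0.0000, -0.0819)
centre 2 = (0.2200·cos120.0°, 0.2200·sin120.0°, 0.0000) = (-0.1100, 0.1905, 0.0000)
centre 3 = (0.2200·cos240.0°, 0.2200·sin240.0°, 0.0000) = (-0.1100, -0.1905, 0.0000)
eliminate P² terms by subtracting sphere 1 from 2 and 3
plane₁₂: -0.5747x+0.3811y+0.1638z = 0.0102
Cramer: x(z) = -0.0178+0.2851z;  y(z) = 0.0000-0.0000z
sphere 1 gives Az²+Bz+C=0 with A=1.0813, B=0.0526, C=-0.1577;  B²−4AC=0.6848;  roots -0.4070, 0.3584;  negative root z = -0.4070
x = -0.1338, y = 0.0000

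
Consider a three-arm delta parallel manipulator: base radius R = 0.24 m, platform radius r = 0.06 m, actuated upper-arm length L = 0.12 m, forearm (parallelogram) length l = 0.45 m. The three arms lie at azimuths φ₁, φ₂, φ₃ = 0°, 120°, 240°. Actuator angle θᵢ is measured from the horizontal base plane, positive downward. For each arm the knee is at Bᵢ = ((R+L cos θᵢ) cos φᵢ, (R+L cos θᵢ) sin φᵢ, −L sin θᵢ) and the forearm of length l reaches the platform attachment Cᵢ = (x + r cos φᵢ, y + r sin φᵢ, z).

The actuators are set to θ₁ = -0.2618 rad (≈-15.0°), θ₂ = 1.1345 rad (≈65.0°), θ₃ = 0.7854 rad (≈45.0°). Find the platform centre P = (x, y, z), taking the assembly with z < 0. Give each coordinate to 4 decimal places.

(0.1407, -0.0416, -0.3893)

arm 1 at φ=0.0°: (R−r)+L cos θ1 = 0.2959;  S1 = (0.2959, 0.0000, 0.0311)
S2 = (0.2307·cos120.0°, 0.2307·sin120.0°, -0.1088) = (-0.1154, 0.1998, -0.1088)
arm 3 at φ=240.0°: (R−r)+L cos θ3 = 0.2649;  S3 = (-0.1324, -0.2294, -0.0849)
|S₂|²−|S₁|² = -0.0235;  |S₃|²−|S₁|² = -0.0112
[-0.8225 0.3996 -0.2796]·P = -0.0235;  [-0.8567 -0.4587 -0.2318]·P = -0.0112
det = 0.7197;  x = 0.0212+-0.3070z,  y = -0.0152+0.0679z
sphere 1 gives Az²+Bz+C=0 with A=1.0988, B=0.1045, C=-0.1258;  B²−4AC=0.5640;  roots -0.3893, 0.2942;  negative root z = -0.3893
x = 0.1407, y = -0.0416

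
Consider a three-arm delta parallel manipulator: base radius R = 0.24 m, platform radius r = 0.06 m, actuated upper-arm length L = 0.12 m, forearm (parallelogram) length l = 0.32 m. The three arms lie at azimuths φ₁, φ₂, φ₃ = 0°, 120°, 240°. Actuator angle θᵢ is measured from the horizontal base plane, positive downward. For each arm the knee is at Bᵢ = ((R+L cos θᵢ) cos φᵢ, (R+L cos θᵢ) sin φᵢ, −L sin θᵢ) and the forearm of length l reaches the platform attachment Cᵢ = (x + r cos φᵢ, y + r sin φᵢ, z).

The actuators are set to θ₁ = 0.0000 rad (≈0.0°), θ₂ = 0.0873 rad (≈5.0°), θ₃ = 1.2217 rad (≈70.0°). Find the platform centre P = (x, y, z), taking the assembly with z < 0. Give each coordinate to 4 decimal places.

(0.0489, 0.0771, -0.1828)

arm 1 at φ=0.0°: e+L cos θ1 = 0.3000;  O1 = (0.3000, 0.0000, 0.0000)
O2 = (0.2995·cos120.0°, 0.2995·sin120.0°, -0.0105) = (-0.1498, 0.2594, -0.0105)
arm 3 at φ=240.0°: e+L cos θ3 = 0.2210;  O3 = (-0.1105, -0.1914, -0.1128)
|O₂|²−|O₁|² = -0.0002;  |O₃|²−|O₁|² = -0.0284
[-0.8995 0.5188 -0.0209]·P = -0.0002;  [-0.8210 -0.3829 -0.2255]·P = -0.0284
Cramer: x(z) = 0.0192-0.1623z;  y(z) = 0.0330-0.2410z
sphere 1 gives Az²+Bz+C=0 with A=1.0844, B=0.0752, C=-0.0225;  B²−4AC=0.1031;  roots -0.1828, 0.1134;  negative root z = -0.1828
x = 0.0489, y = 0.0771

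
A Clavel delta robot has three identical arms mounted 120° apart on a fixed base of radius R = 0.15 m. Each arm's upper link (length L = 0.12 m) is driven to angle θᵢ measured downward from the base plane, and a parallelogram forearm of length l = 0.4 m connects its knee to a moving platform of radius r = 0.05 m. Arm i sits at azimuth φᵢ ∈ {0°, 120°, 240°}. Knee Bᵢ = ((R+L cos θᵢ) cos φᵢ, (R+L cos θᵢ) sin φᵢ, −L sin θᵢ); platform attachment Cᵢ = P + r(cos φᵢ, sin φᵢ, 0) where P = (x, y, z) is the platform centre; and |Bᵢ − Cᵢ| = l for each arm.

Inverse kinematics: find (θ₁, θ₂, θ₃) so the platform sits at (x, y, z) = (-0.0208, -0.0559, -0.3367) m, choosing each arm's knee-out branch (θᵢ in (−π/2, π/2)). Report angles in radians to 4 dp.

θ₁ = 0.1746, θ₂ = 0.2619, θ₃ = -0.2615

arm 1 (φ=0.0°): x'=-0.0208, y'=-0.0559
  A cos θ + B sin θ = C:  0.1208·cos θ + -0.3367·sin θ = 0.0605
  θ1 = atan2(B,A) + arccos(C/0.3577) = 0.1746
rotate P by −φ2: (-0.0380, 0.0460, -0.3367)
  A=0.1380, B=-0.3367, C=(l²−L²−A²−y'²−z²)/(2L)=0.0461
  θ2 = atan2(B,A) + arccos(C/0.3639) = 0.2619
φ3=240.0° → target in arm frame (0.0588, 0.0099)
  A cos θ + B sin θ = C:  0.0412·cos θ + -0.3367·sin θ = 0.1268
  √(A²+B²)=0.3392;  θ3 = -1.4491+1.1876 ≈ -0.2615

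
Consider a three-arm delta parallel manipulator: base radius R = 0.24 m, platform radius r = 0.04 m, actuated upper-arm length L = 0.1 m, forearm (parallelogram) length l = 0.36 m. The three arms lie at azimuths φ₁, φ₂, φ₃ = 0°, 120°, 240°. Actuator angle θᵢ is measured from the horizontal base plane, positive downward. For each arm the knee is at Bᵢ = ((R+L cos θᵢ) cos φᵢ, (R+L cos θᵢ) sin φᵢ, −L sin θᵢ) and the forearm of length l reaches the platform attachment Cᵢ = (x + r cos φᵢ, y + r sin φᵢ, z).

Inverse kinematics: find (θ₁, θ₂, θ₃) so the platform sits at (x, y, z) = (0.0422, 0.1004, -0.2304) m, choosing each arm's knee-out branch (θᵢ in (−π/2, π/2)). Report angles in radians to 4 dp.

rotate P by −φ1: (0.0422, 0.1004, -0.2304)
  A=0.1578, B=-0.2304, C=(l²−L²−A²−y'²−z²)/(2L)=0.1577
  θ1 = atan2(B,A) + arccos(C/0.2793) = 0.0005
rotate P by −φ2: (0.0658, -0.0867, -0.2304)
  e−x'=0.1342;  (l²−L²−(e−x')²−y'²−z²)/2L = 0.2050
  γ=atan2(-0.2304,0.1342)=-1.0435;  ψ=arccos(0.7688)=0.6938;  θ2=γ+ψ≈-0.3497
φ3=240.0° → target in arm frame (-0.1080, -0.0137)
  A=0.3080, B=-0.2304, C=(l²−L²−A²−y'²−z²)/(2L)=-0.1428
  θ3 = atan2(B,A) + arccos(C/0.3847) = 1.3090

θ₁ = 0.0005, θ₂ = -0.3497, θ₃ = 1.3090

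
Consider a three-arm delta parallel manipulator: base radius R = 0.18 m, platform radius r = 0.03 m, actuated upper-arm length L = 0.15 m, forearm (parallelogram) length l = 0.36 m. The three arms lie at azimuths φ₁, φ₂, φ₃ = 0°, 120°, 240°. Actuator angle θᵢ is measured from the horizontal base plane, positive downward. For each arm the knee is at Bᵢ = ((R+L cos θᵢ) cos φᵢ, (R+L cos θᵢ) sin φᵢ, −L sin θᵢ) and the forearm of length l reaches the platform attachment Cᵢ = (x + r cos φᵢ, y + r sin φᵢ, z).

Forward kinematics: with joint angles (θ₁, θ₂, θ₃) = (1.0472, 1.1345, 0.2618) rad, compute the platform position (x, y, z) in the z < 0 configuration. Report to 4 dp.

centre 1 = (0.2250·cos0.0°, 0.2250·sin0.0°, -0.1299) = (0.2250, 0.0000, -0.1299)
φ2=120.0°: virtual centre (-0.1067, 0.1848, -0.1359), radius l
arm 3 at φ=240.0°: ρ3 = 0.2949;  centre 3 = (-0.1474, -0.2554, -0.0388)
subtract pairs → two planes through P
plane₁₂: -0.6634x+0.3696y+-0.0121z = -0.0035
Cramer: x(z) = -0.0097+0.0996z;  y(z) = -0.0269+0.2114z
quadratic in z: (1.0546)z²+(0.2017)z+(-0.0569)=0, √Δ=0.5299 → z ∈ {-0.3468, 0.1556}; z = -0.3468 (taking z<0)
x = -0.0443, y = -0.1002

(-0.0443, -0.1002, -0.3468)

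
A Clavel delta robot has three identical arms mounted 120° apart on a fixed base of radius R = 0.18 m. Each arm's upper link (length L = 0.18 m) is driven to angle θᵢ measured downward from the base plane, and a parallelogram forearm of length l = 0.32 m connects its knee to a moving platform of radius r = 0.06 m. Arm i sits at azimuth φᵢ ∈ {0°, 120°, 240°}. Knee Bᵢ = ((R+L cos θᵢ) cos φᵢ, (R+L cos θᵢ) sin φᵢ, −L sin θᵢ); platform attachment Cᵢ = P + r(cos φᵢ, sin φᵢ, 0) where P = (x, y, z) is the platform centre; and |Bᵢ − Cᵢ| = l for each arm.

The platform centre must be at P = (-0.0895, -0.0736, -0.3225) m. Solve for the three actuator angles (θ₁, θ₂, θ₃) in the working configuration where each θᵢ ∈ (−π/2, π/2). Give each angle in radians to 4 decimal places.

φ1=0.0° → target in arm frame (-0.0895, -0.0736)
  A=0.2095, B=-0.3225, C=(l²−L²−A²−y'²−z²)/(2L)=-0.2314
  √(A²+B²)=0.3846;  θ1 = -0.9947+2.2165 ≈ 1.2218
rotate P by −φ2: (-0.0190, 0.1143, -0.3225)
  A=0.1390, B=-0.3225, C=(l²−L²−A²−y'²−z²)/(2L)=-0.1844
  γ=atan2(-0.3225,0.1390)=-1.1639;  ψ=arccos(-0.5251)=2.1237;  θ2=γ+ψ≈0.9598
arm 3 (φ=240.0°): x'=0.1085, y'=-0.0407
  A cos θ + B sin θ = C:  0.0115·cos θ + -0.3225·sin θ = -0.0994
  γ=atan2(-0.3225,0.0115)=-1.5351;  ψ=arccos(-0.3081)=1.8840;  θ3=γ+ψ≈0.3489

θ₁ = 1.2218, θ₂ = 0.9598, θ₃ = 0.3489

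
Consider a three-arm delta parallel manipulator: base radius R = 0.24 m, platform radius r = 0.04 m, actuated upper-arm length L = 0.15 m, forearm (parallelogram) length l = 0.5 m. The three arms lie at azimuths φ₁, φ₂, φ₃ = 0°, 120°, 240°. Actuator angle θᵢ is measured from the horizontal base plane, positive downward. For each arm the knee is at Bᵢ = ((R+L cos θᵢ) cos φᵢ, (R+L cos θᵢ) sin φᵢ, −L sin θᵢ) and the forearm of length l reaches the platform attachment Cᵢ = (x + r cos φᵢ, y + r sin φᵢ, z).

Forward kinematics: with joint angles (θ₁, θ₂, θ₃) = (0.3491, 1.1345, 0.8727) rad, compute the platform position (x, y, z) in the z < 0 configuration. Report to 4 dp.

arm 1 at φ=0.0°: e+L cos θ1 = 0.3410;  S1 = (0.3410, 0.0000, -0.0513)
arm 2 at φ=120.0°: e+L cos θ2 = 0.2634;  S2 = (-0.1317, 0.2281, -0.1359)
arm 3 at φ=240.0°: e+L cos θ3 = 0.2964;  S3 = (-0.1482, -0.2567, -0.1149)
|S₂|²−|S₁|² = -0.0310;  |S₃|²−|S₁|² = -0.0178
linear system: -0.9453x+0.4562y = -0.0310−-0.1693z; -0.9783x+-0.5134y = -0.0178−-0.1272z
det = 0.9316;  x = 0.0258+-0.1556z,  y = -0.0145+0.0487z
quadratic in z: (1.0266)z²+(0.1993)z+(-0.1478)=0, √Δ=0.8043 → z ∈ {-0.4888, 0.2947}; z = -0.4888 (taking z<0)
x = 0.1019, y = -0.0383

(0.1019, -0.0383, -0.4888)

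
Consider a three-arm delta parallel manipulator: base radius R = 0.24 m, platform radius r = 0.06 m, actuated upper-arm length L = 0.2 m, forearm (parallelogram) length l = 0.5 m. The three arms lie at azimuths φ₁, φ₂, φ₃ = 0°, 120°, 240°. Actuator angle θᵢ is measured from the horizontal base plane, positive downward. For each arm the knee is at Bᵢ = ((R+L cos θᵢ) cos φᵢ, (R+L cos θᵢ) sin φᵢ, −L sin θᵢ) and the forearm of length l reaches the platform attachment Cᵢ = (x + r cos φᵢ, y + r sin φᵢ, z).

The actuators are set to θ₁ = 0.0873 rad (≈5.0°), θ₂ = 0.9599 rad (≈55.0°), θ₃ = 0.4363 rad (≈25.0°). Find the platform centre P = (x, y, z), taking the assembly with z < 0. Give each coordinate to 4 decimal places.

arm 1 at φ=0.0°: e+L cos θ1 = 0.3792;  S1 = (0.3792, 0.0000, -0.0174)
arm 2 at φ=120.0°: e+L cos θ2 = 0.2947;  S2 = (-0.1474, 0.2552, -0.1638)
φ3=240.0°: virtual centre (-0.1806, -0.3129, -0.0845), radius l
eliminate P² terms by subtracting sphere 1 from 2 and 3
plane₁₂: -1.0532x+0.5105y+-0.2928z = -0.0304
det = 1.2306;  x = 0.0182+-0.2045z,  y = -0.0221+0.1516z
into |P−S₁|² = l²: 1.0648z² + 0.1759z + -0.1188 = 0;  Δ = 0.5370;  z = -0.4267 or 0.2615 → z<0 root = -0.4267
x = 0.1054, y = -0.0868

(0.1054, -0.0868, -0.4267)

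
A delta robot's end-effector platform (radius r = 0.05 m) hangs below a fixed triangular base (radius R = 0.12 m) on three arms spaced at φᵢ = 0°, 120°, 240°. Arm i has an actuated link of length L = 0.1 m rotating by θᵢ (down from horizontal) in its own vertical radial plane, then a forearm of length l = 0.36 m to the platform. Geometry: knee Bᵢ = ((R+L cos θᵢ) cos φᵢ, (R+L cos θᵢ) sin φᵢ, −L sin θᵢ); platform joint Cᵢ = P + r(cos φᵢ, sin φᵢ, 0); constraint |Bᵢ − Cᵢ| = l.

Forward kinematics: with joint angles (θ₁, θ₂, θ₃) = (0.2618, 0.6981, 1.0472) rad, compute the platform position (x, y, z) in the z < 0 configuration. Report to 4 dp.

(0.0920, 0.0496, -0.3746)

φ1=0.0°: virtual centre (0.1666, 0.0000, -0.0259), radius l
arm 2 at φ=120.0°: e+L cos θ2 = 0.1466;  O2 = (-0.0733, 0.1270, -0.0643)
arm 3 at φ=240.0°: e+L cos θ3 = 0.1200;  O3 = (-0.0600, -0.1039, -0.0866)
|O₂|²−|O₁|² = -0.0028;  |O₃|²−|O₁|² = -0.0065
plane₁₂: -0.4798x+0.2539y+-0.0768z = -0.0028
det = 0.2148;  x = 0.0104+-0.2179z,  y = 0.0087+-0.1093z
into |P−O₁|² = l²: 1.0594z² + 0.1179z + -0.1045 = 0;  Δ = 0.4566;  z = -0.3746 or 0.2633 → z<0 root = -0.3746
x = 0.0920, y = 0.0496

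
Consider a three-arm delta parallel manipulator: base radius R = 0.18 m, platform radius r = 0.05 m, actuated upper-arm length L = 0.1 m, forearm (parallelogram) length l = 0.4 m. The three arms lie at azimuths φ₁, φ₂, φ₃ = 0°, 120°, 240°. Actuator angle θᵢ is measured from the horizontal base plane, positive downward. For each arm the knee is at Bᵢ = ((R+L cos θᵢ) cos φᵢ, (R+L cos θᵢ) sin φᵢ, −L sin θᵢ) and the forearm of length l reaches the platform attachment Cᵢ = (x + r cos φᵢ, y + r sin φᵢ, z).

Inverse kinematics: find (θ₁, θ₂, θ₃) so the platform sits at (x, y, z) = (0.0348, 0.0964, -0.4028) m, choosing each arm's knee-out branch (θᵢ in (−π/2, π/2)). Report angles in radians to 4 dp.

θ₁ = 0.6108, θ₂ = 0.4364, θ₃ = 1.3093

φ1=0.0° → target in arm frame (0.0348, 0.0964)
  e−x'=0.0952;  (l²−L²−(e−x')²−y'²−z²)/2L = -0.1530
  √(A²+B²)=0.4139;  θ1 = -1.3387+1.9495 ≈ 0.6108
rotate P by −φ2: (0.0661, -0.0783, -0.4028)
  e−x'=0.0639;  (l²−L²−(e−x')²−y'²−z²)/2L = -0.1123
  γ=atan2(-0.4028,0.0639)=-1.4134;  ψ=arccos(-0.2755)=1.8499;  θ2=γ+ψ≈0.4364
φ3=240.0° → target in arm frame (-0.1009, -0.0181)
  A=0.2309, B=-0.4028, C=(l²−L²−A²−y'²−z²)/(2L)=-0.3294
  θ3 = atan2(B,A) + arccos(C/0.4643) = 1.3093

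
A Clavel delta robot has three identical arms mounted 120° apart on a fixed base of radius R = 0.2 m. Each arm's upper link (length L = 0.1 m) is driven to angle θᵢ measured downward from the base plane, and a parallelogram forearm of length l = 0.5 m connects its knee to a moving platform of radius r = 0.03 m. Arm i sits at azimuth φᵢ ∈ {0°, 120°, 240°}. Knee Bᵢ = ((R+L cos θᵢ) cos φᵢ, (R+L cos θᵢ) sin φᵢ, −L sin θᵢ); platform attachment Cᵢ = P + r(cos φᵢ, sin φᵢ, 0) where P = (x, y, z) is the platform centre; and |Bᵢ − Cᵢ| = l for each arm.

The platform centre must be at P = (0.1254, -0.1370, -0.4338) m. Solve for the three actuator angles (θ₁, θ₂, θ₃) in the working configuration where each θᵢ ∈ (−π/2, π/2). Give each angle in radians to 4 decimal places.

φ1=0.0° → target in arm frame (0.1254, -0.1370)
  A=0.0446, B=-0.4338, C=(l²−L²−A²−y'²−z²)/(2L)=0.1553
  γ=atan2(-0.4338,0.0446)=-1.4683;  ψ=arccos(0.3561)=1.2067;  θ1=γ+ψ≈-0.2617
rotate P by −φ2: (-0.1813, -0.0401, -0.4338)
  e−x'=0.3513;  (l²−L²−(e−x')²−y'²−z²)/2L = -0.3662
  γ=atan2(-0.4338,0.3513)=-0.8900;  ψ=arccos(-0.6559)=2.2862;  θ2=γ+ψ≈1.3962
φ3=240.0° → target in arm frame (0.0559, 0.1771)
  A=0.1141, B=-0.4338, C=(l²−L²−A²−y'²−z²)/(2L)=0.0372
  θ3 = atan2(B,A) + arccos(C/0.4485) = 0.1740

θ₁ = -0.2617, θ₂ = 1.3962, θ₃ = 0.1740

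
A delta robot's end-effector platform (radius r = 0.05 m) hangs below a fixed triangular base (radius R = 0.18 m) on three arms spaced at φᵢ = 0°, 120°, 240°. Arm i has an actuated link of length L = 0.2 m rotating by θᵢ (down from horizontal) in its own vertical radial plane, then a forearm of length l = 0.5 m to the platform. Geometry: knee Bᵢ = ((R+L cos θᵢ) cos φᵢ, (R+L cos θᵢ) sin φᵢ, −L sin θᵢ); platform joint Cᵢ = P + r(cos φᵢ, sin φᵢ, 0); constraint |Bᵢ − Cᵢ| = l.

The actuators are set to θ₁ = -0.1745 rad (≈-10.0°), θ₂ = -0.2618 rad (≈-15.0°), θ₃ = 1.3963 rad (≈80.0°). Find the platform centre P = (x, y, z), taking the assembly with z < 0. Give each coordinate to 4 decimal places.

(0.1479, 0.2772, -0.3409)

S1 = (0.3270·cos0.0°, 0.3270·sin0.0°, 0.0347) = (0.3270, 0.0000, 0.0347)
arm 2 at φ=120.0°: ρ2 = 0.3232;  S2 = (-0.1616, 0.2799, 0.0518)
S3 = (0.1647·cos240.0°, 0.1647·sin240.0°, -0.1970) = (-0.0824, -0.1427, -0.1970)
subtract pairs → two planes through P
plane₁₂: -0.9771x+0.5598y+0.0341z = -0.0010
det = 0.7370;  x = 0.0324+-0.3387z,  y = 0.0548+-0.6522z
into |P−S₁|² = l²: 1.5401z² + 0.0586z + -0.1590 = 0;  Δ = 0.9831;  z = -0.3409 or 0.3029 → z<0 root = -0.3409
x = 0.1479, y = 0.2772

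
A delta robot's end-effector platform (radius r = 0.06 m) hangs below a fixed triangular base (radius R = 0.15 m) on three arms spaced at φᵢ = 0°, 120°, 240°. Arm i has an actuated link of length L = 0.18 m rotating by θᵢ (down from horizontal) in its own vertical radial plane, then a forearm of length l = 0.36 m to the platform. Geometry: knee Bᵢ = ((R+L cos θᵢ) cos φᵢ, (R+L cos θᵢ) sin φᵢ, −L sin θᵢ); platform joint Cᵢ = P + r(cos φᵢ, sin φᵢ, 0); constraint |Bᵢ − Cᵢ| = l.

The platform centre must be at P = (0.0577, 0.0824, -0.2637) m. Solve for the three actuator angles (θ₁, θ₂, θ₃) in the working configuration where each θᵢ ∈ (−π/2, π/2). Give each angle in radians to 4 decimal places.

θ₁ = -0.0870, θ₂ = 0.0000, θ₃ = 0.6984

φ1=0.0° → target in arm frame (0.0577, 0.0824)
  A cos θ + B sin θ = C:  0.0323·cos θ + -0.2637·sin θ = 0.0551
  γ=atan2(-0.2637,0.0323)=-1.4489;  ψ=arccos(0.2073)=1.3620;  θ1=γ+ψ≈-0.0870
rotate P by −φ2: (0.0425, -0.0912, -0.2637)
  A=0.0475, B=-0.2637, C=(l²−L²−A²−y'²−z²)/(2L)=0.0475
  θ2 = atan2(B,A) + arccos(C/0.2679) = 0.0000
rotate P by −φ3: (-0.1002, 0.0088, -0.2637)
  e−x'=0.1902;  (l²−L²−(e−x')²−y'²−z²)/2L = -0.0239
  √(A²+B²)=0.3251;  θ3 = -0.9459+1.6443 ≈ 0.6984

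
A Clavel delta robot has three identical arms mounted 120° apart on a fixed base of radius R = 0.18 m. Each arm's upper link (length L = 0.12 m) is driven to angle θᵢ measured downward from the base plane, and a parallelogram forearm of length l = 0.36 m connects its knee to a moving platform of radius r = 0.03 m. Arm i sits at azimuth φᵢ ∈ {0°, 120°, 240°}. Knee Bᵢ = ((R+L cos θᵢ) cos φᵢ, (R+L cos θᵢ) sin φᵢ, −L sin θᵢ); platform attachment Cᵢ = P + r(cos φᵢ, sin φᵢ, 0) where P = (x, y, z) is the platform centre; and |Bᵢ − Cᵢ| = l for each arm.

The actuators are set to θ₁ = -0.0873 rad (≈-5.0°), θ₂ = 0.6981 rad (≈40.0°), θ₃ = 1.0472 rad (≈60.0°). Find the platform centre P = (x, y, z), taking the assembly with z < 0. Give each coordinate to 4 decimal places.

φ1=0.0°: virtual centre (0.2695, 0.0000, 0.0105), radius l
φ2=120.0°: virtual centre (-0.1210, 0.2095, -0.0771), radius l
arm 3 at φ=240.0°: ρ3 = 0.2100;  centre 3 = (-0.1050, -0.1819, -0.1039)
eliminate P² terms by subtracting sphere 1 from 2 and 3
[-0.7810 0.4190 -0.1752]·P = -0.0083;  [-0.7491 -0.3637 -0.2288]·P = -0.0179
Cramer: x(z) = 0.0176-0.2669z;  y(z) = 0.0130-0.0793z
quadratic in z: (1.0775)z²+(0.1115)z+(-0.0658)=0, √Δ=0.5442 → z ∈ {-0.3043, 0.2008}; z = -0.3043 (taking z<0)
x = 0.0988, y = 0.0371

(0.0988, 0.0371, -0.3043)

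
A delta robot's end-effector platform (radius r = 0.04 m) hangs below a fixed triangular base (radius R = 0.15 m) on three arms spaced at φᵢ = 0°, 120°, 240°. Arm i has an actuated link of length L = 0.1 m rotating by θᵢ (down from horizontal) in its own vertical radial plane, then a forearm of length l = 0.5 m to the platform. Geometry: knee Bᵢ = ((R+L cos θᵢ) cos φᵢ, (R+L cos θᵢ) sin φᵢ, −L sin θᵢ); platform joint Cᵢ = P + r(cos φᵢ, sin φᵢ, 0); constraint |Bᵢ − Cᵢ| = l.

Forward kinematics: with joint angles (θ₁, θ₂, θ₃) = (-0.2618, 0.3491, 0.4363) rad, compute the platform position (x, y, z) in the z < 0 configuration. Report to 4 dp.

arm 1 at φ=0.0°: e+L cos θ1 = 0.2066;  centre 1 = (0.2066, 0.0000, 0.0259)
arm 2 at φ=120.0°: e+L cos θ2 = 0.2040;  centre 2 = (-0.1020, 0.1766, -0.0342)
φ3=240.0°: virtual centre (-0.1003, -0.1738, -0.0423), radius l
|centre ₂|²−|centre ₁|² = -0.0006;  |centre ₃|²−|centre ₁|² = -0.0013
[-0.6172 0.3533 -0.1202]·P = -0.0006;  [-0.6138 -0.3475 -0.1363]·P = -0.0013
det = 0.4313;  x = 0.0015+-0.2084z,  y = 0.0011+-0.0240z
quadratic in z: (1.0440)z²+(0.0337)z+(-0.2073)=0, √Δ=0.9310 → z ∈ {-0.4620, 0.4297}; z = -0.4620 (taking z<0)
x = 0.0978, y = 0.0121

(0.0978, 0.0121, -0.4620)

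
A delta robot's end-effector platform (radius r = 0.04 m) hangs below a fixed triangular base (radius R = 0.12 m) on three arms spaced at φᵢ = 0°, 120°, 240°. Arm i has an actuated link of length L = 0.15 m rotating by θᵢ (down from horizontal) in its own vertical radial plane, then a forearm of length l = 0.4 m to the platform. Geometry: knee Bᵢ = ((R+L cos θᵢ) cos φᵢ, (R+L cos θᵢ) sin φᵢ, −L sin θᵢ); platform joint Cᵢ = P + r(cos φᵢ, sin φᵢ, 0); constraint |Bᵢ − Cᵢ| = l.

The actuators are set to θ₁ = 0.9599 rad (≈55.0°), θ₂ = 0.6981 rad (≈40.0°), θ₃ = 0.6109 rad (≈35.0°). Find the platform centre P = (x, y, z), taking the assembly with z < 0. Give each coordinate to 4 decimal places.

(-0.0634, -0.0147, -0.4502)

arm 1 at φ=0.0°: e+L cos θ1 = 0.1660;  O1 = (0.1660, 0.0000, -0.1229)
O2 = (0.1949·cos120.0°, 0.1949·sin120.0°, -0.0964) = (-0.0975, 0.1688, -0.0964)
φ3=240.0°: virtual centre (-0.1014, -0.1757, -0.0860), radius l
eliminate P² terms by subtracting sphere 1 from 2 and 3
linear system: -0.5270x+0.3376y = 0.0046−0.0529z; -0.5350x+-0.3514y = 0.0059−0.0737z
Cramer: x(z) = -0.0099+0.1188z;  y(z) = -0.0017+0.0287z
into |P−O₁|² = l²: 1.0149z² + 0.2038z + -0.1140 = 0;  Δ = 0.5042;  z = -0.4502 or 0.2494 → z<0 root = -0.4502
x = -0.0634, y = -0.0147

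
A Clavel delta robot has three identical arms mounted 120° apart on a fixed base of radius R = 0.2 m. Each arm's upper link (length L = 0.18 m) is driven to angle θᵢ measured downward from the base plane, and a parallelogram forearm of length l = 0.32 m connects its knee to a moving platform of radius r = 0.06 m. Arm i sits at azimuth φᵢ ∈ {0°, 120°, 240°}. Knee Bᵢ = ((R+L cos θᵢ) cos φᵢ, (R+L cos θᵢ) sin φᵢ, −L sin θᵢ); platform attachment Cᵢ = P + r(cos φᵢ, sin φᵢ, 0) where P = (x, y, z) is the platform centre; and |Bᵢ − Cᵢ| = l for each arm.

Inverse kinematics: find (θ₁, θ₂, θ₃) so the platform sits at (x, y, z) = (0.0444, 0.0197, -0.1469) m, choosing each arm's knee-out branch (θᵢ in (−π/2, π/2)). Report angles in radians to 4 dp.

rotate P by −φ1: (0.0444, 0.0197, -0.1469)
  A cos θ + B sin θ = C:  0.0956·cos θ + -0.1469·sin θ = 0.1080
  γ=atan2(-0.1469,0.0956)=-0.9939;  ψ=arccos(0.6164)=0.9066;  θ1=γ+ψ≈-0.0872
rotate P by −φ2: (-0.0051, -0.0483, -0.1469)
  A=0.1451, B=-0.1469, C=(l²−L²−A²−y'²−z²)/(2L)=0.0695
  γ=atan2(-0.1469,0.1451)=-0.7914;  ψ=arccos(0.3366)=1.2275;  θ2=γ+ψ≈0.4361
rotate P by −φ3: (-0.0393, 0.0286, -0.1469)
  A cos θ + B sin θ = C:  0.1793·cos θ + -0.1469·sin θ = 0.0430
  θ3 = atan2(B,A) + arccos(C/0.2318) = 0.6978

θ₁ = -0.0872, θ₂ = 0.4361, θ₃ = 0.6978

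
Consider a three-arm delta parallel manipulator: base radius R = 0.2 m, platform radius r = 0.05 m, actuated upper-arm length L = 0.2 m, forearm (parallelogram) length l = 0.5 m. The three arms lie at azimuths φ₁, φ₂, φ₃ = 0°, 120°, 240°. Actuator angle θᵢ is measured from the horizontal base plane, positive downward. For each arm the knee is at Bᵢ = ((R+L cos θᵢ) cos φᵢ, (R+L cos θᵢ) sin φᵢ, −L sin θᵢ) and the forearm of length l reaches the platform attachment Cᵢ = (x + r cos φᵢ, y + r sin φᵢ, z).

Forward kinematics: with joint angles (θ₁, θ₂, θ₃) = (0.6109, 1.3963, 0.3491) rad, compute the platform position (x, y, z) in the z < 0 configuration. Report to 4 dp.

φ1=0.0°: virtual centre (0.3138, 0.0000, -0.1147), radius l
S2 = (0.1847·cos120.0°, 0.1847·sin120.0°, -0.1970) = (-0.0924, 0.1600, -0.1970)
φ3=240.0°: virtual centre (-0.1690, -0.2927, -0.0684), radius l
subtract pairs → two planes through P
plane₁₂: -0.8124x+0.3199y+-0.1645z = -0.0387
Cramer: x(z) = 0.0259-0.0850z;  y(z) = -0.0552+0.2984z
sphere 1 gives Az²+Bz+C=0 with A=1.0963, B=0.2454, C=-0.1509;  B²−4AC=0.7220;  roots -0.4995, 0.2756;  negative root z = -0.4995
x = 0.0684, y = -0.2042

(0.0684, -0.2042, -0.4995)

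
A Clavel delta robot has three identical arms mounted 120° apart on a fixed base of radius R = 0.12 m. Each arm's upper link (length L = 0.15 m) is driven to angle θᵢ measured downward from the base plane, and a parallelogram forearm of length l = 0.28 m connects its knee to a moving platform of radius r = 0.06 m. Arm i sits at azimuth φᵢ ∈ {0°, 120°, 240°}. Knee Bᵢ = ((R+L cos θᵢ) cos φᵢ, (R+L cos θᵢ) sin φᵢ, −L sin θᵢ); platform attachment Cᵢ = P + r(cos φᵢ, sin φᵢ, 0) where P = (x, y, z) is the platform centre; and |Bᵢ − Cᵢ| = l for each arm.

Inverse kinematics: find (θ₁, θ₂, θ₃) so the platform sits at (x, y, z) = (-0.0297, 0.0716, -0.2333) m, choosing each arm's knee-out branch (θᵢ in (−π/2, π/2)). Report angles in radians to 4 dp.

rotate P by −φ1: (-0.0297, 0.0716, -0.2333)
  A cos θ + B sin θ = C:  0.0897·cos θ + -0.2333·sin θ = -0.0390
  γ=atan2(-0.2333,0.0897)=-1.2037;  ψ=arccos(-0.1561)=1.7275;  θ1=γ+ψ≈0.5238
rotate P by −φ2: (0.0769, -0.0101, -0.2333)
  e−x'=-0.0169;  (l²−L²−(e−x')²−y'²−z²)/2L = 0.0036
  θ2 = atan2(B,A) + arccos(C/0.2339) = -0.0876
arm 3 (φ=240.0°): x'=-0.0472, y'=-0.0615
  A=0.1072, B=-0.2333, C=(l²−L²−A²−y'²−z²)/(2L)=-0.0460
  γ=atan2(-0.2333,0.1072)=-1.1402;  ψ=arccos(-0.1791)=1.7509;  θ3=γ+ψ≈0.6107

θ₁ = 0.5238, θ₂ = -0.0876, θ₃ = 0.6107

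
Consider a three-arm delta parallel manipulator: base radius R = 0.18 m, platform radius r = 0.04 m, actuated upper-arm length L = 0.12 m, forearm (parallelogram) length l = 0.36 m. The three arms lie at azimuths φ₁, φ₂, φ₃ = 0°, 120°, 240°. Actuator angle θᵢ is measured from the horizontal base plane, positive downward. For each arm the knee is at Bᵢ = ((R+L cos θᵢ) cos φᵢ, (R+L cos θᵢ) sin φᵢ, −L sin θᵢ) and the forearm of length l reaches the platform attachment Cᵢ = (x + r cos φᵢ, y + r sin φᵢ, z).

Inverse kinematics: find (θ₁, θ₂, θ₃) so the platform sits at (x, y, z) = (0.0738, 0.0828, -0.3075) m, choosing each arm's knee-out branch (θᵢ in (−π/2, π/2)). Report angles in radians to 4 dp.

θ₁ = 0.0871, θ₂ = 0.3490, θ₃ = 1.1344

φ1=0.0° → target in arm frame (0.0738, 0.0828)
  e−x'=0.0662;  (l²−L²−(e−x')²−y'²−z²)/2L = 0.0392
  θ1 = atan2(B,A) + arccos(C/0.3145) = 0.0871
φ2=120.0° → target in arm frame (0.0348, -0.1053)
  e−x'=0.1052;  (l²−L²−(e−x')²−y'²−z²)/2L = -0.0063
  γ=atan2(-0.3075,0.1052)=-1.2412;  ψ=arccos(-0.0194)=1.5902;  θ2=γ+ψ≈0.3490
rotate P by −φ3: (-0.1086, 0.0225, -0.3075)
  A=0.2486, B=-0.3075, C=(l²−L²−A²−y'²−z²)/(2L)=-0.1736
  √(A²+B²)=0.3954;  θ3 = -0.8909+2.0254 ≈ 1.1344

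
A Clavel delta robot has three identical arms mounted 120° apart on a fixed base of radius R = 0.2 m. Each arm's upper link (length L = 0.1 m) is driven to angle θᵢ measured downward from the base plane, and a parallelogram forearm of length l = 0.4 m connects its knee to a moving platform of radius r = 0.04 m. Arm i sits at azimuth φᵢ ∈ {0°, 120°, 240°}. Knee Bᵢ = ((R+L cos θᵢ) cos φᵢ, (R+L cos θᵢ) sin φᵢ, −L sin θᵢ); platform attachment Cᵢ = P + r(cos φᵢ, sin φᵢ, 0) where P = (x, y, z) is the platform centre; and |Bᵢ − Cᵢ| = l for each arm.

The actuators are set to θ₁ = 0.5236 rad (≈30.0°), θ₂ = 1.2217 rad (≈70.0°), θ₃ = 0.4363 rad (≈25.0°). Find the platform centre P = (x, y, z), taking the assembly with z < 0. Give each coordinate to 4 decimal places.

arm 1 at φ=0.0°: ρ1 = 0.2466;  O1 = (0.2466, 0.0000, -0.0500)
φ2=120.0°: virtual centre (-0.0971, 0.1682, -0.0940), radius l
arm 3 at φ=240.0°: ρ3 = 0.2506;  O3 = (-0.1253, -0.2171, -0.0423)
eliminate P² terms by subtracting sphere 1 from 2 and 3
linear system: -0.6874x+0.3364y = -0.0168−-0.0879z; -0.7438x+-0.4341y = 0.0013−0.0155z
Cramer: x(z) = 0.0125-0.0601z;  y(z) = -0.0243+0.1386z
sphere 1 gives Az²+Bz+C=0 with A=1.0228, B=0.1214, C=-0.1021;  B²−4AC=0.4324;  roots -0.3808, 0.2621;  negative root z = -0.3808
x = 0.0354, y = -0.0771

(0.0354, -0.0771, -0.3808)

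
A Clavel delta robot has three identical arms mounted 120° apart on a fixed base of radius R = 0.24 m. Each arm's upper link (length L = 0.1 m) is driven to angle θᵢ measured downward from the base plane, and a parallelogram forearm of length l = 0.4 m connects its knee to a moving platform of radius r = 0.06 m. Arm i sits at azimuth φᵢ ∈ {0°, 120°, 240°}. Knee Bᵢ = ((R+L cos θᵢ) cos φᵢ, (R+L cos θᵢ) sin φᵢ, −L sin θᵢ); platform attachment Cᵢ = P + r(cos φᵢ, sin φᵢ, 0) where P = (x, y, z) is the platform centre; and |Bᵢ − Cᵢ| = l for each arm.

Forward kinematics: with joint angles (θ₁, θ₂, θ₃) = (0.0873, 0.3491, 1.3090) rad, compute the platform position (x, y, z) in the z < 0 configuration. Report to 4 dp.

arm 1 at φ=0.0°: ρ1 = 0.2796;  centre 1 = (0.2796, 0.0000, -0.0087)
arm 2 at φ=120.0°: ρ2 = 0.2740;  centre 2 = (-0.1370, 0.2373, -0.0342)
centre 3 = (0.2059·cos240.0°, 0.2059·sin240.0°, -0.0966) = (-0.1029, -0.1783, -0.0966)
subtract pairs → two planes through P
linear system: -0.8332x+0.4745y = -0.0020−-0.0510z; -0.7651x+-0.3566y = -0.0265−-0.1757z
det = 0.6602;  x = 0.0202+-0.1539z,  y = 0.0311+-0.1627z
into |P−centre ₁|² = l²: 1.0502z² + 0.0871z + -0.0916 = 0;  Δ = 0.3926;  z = -0.3398 or 0.2568 → z<0 root = -0.3398
x = 0.0725, y = 0.0864

(0.0725, 0.0864, -0.3398)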